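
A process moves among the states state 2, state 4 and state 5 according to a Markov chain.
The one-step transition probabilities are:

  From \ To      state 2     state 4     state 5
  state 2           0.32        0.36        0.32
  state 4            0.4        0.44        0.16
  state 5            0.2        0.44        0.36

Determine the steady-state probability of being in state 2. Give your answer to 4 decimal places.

0.3214

Let the stationary distribution be π with π = πP and π_1 + π_2 + π_3 = 1.
π_1 = 0.32·π_1 + 0.4·π_2 + 0.2·π_3
π_2 = 0.36·π_1 + 0.44·π_2 + 0.44·π_3
Solving with the normalization constraint gives π = (0.3214, 0.4143, 0.2643).
So the stationary probability of state 2 is 0.3214.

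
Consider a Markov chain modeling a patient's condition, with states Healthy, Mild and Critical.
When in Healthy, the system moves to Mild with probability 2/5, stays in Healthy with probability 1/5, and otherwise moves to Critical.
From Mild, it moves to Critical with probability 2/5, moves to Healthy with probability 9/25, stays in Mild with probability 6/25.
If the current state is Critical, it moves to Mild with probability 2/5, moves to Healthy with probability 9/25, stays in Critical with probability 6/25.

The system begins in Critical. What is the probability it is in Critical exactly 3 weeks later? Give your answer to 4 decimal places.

0.3421

Propagate the distribution vector 3 weeks from Critical.
After 0 weeks: (0.0000, 0.0000, 1.0000)
After 1 week: (0.3600, 0.4000, 0.2400)
After 2 weeks: (0.3024, 0.3360, 0.3616)
After 3 weeks: (0.3116, 0.3462, 0.3421)
P(in Critical after 3 weeks) = 0.3421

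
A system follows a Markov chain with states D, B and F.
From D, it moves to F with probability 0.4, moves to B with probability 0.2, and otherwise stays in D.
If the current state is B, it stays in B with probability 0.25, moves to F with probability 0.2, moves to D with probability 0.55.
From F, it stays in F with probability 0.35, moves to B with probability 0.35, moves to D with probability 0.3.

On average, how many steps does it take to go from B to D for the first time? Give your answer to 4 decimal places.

Let t(s) be the expected number of steps to first reach D from state s, with t(D) = 0. Conditioning on the first step:
t(B) = 1 + 0.25·t(B) + 0.2·t(F)
t(F) = 1 + 0.35·t(B) + 0.35·t(F)
Solving: t(B) = 2.0359, t(F) = 2.6347.
Expected steps from B to D: 2.0359.

2.0359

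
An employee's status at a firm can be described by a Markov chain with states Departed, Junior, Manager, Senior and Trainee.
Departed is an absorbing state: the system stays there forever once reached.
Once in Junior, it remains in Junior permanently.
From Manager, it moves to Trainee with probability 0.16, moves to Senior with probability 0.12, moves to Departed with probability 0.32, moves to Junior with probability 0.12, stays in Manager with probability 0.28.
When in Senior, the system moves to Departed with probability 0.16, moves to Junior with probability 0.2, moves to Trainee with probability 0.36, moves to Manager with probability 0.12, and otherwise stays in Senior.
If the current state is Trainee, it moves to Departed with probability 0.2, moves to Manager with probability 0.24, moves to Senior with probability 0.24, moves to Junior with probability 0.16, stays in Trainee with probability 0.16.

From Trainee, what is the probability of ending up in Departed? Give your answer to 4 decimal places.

Let h(s) be the probability of absorption at Departed starting from transient state s. Then h(Departed) = 1 and h(Junior) = 0. By first-step analysis:
h(Manager) = 0.32·1 + 0.12·0 + 0.28·h(Manager) + 0.12·h(Senior) + 0.16·h(Trainee)
h(Senior) = 0.16·1 + 0.2·0 + 0.12·h(Manager) + 0.16·h(Senior) + 0.36·h(Trainee)
h(Trainee) = 0.2·1 + 0.16·0 + 0.24·h(Manager) + 0.24·h(Senior) + 0.16·h(Trainee)
Solving: h(Manager) = 0.6622, h(Senior) = 0.5335, h(Trainee) = 0.5797.
Starting from Trainee, the probability is 0.5797.

0.5797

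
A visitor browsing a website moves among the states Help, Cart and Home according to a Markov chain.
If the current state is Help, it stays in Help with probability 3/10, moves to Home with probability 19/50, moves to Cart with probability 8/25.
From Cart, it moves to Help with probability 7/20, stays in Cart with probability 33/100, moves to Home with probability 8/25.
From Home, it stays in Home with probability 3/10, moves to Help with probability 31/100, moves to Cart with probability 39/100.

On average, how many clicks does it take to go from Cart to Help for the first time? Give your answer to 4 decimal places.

Let t(s) be the expected number of clicks to first reach Help from state s, with t(Help) = 0. Conditioning on the first click:
t(Cart) = 1 + 0.33·t(Cart) + 0.32·t(Home)
t(Home) = 1 + 0.39·t(Cart) + 0.3·t(Home)
Solving: t(Cart) = 2.9634, t(Home) = 3.0796.
Expected clicks from Cart to Help: 2.9634.

2.9634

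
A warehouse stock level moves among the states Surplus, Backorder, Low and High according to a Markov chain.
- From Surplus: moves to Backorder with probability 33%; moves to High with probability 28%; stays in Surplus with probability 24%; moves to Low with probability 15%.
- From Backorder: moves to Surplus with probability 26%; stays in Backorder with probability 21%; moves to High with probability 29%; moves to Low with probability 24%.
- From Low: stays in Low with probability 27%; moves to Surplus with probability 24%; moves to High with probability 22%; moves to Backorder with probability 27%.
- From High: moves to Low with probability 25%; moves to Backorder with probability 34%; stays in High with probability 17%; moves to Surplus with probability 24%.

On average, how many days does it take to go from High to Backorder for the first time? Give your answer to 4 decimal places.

3.1108

Let t(s) be the expected number of days to first reach Backorder from state s, with t(Backorder) = 0. Conditioning on the first day:
t(Surplus) = 1 + 0.24·t(Surplus) + 0.15·t(Low) + 0.28·t(High)
t(Low) = 1 + 0.24·t(Surplus) + 0.27·t(Low) + 0.22·t(High)
t(High) = 1 + 0.24·t(Surplus) + 0.25·t(Low) + 0.17·t(High)
Solving: t(Surplus) = 3.1197, t(Low) = 3.3330, t(High) = 3.1108.
Expected days from High to Backorder: 3.1108.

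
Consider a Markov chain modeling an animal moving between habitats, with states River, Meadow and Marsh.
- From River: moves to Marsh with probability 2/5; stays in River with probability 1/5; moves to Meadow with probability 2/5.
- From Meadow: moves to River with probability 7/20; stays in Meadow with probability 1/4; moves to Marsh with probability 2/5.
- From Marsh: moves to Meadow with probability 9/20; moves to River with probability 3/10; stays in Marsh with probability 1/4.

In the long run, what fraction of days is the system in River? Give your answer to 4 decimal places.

0.2892

Let the stationary distribution be π with π = πP and π_1 + π_2 + π_3 = 1.
π_1 = 0.2·π_1 + 0.35·π_2 + 0.3·π_3
π_2 = 0.4·π_1 + 0.25·π_2 + 0.45·π_3
Solving with the normalization constraint gives π = (0.2892, 0.3629, 0.3478).
So the stationary probability of River is 0.2892.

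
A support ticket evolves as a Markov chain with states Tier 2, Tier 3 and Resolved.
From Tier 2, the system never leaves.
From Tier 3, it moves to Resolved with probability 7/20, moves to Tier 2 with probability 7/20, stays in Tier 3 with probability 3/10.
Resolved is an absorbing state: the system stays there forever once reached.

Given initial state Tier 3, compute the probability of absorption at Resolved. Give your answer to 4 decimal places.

0.5000

Let h(s) be the probability of absorption at Resolved starting from transient state s. Then h(Resolved) = 1 and h(Tier 2) = 0. By first-step analysis:
h(Tier 3) = 0.35·0 + 0.3·h(Tier 3) + 0.35·1
Solving: h(Tier 3) = 0.5000.
Starting from Tier 3, the probability is 0.5000.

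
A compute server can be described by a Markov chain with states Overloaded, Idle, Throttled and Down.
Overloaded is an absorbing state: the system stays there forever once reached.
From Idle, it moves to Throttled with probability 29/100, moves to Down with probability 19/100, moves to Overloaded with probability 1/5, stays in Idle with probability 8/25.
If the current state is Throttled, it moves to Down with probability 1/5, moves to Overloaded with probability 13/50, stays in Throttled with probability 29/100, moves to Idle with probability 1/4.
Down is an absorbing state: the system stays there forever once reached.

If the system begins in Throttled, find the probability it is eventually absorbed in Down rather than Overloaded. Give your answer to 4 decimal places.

0.4472

Let h(s) be the probability of absorption at Down starting from transient state s. Then h(Down) = 1 and h(Overloaded) = 0. By first-step analysis:
h(Idle) = 0.2·0 + 0.32·h(Idle) + 0.29·h(Throttled) + 0.19·1
h(Throttled) = 0.26·0 + 0.25·h(Idle) + 0.29·h(Throttled) + 0.2·1
Solving: h(Idle) = 0.4701, h(Throttled) = 0.4472.
Starting from Throttled, the probability is 0.4472.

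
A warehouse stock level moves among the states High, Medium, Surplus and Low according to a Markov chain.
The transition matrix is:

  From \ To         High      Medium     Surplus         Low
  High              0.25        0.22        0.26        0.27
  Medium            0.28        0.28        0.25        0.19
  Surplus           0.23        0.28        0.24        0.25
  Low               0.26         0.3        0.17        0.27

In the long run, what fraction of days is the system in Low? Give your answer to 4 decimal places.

0.2438

Let the stationary distribution be π with π = πP and π_1 + π_2 + π_3 + π_4 = 1.
π_1 = 0.25·π_1 + 0.28·π_2 + 0.23·π_3 + 0.26·π_4
π_2 = 0.22·π_1 + 0.28·π_2 + 0.28·π_3 + 0.3·π_4
π_3 = 0.26·π_1 + 0.25·π_2 + 0.24·π_3 + 0.17·π_4
Solving with the normalization constraint gives π = (0.2559, 0.2695, 0.2307, 0.2438).
So the stationary probability of Low is 0.2438.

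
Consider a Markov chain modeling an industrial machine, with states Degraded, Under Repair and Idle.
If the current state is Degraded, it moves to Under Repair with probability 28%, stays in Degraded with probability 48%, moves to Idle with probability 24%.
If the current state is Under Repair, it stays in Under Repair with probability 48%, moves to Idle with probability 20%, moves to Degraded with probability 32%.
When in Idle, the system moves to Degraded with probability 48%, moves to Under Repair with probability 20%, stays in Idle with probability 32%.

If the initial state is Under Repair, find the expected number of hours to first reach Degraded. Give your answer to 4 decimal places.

2.8061

Let t(s) be the expected number of hours to first reach Degraded from state s, with t(Degraded) = 0. Conditioning on the first hour:
t(Under Repair) = 1 + 0.48·t(Under Repair) + 0.2·t(Idle)
t(Idle) = 1 + 0.2·t(Under Repair) + 0.32·t(Idle)
Solving: t(Under Repair) = 2.8061, t(Idle) = 2.2959.
Expected hours from Under Repair to Degraded: 2.8061.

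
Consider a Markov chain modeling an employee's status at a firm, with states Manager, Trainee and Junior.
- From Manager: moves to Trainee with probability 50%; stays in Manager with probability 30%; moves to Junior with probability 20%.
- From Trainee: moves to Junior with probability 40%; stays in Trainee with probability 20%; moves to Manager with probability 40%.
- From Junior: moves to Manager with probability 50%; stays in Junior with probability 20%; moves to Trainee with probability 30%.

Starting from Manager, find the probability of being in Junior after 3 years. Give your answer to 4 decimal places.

Propagate the distribution vector 3 years from Manager.
After 0 years: (1.0000, 0.0000, 0.0000)
After 1 year: (0.3000, 0.5000, 0.2000)
After 2 years: (0.3900, 0.3100, 0.3000)
After 3 years: (0.3910, 0.3470, 0.2620)
P(in Junior after 3 years) = 0.2620

0.2620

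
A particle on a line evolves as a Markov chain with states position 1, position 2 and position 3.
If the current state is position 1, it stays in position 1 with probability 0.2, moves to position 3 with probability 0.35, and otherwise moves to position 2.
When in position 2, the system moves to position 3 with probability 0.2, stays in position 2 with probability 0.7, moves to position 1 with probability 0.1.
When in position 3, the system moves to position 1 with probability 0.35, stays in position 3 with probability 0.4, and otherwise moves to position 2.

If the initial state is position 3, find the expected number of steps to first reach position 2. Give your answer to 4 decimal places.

3.2168

Let t(s) be the expected number of steps to first reach position 2 from state s, with t(position 2) = 0. Conditioning on the first step:
t(position 1) = 1 + 0.2·t(position 1) + 0.35·t(position 3)
t(position 3) = 1 + 0.35·t(position 1) + 0.4·t(position 3)
Solving: t(position 1) = 2.6573, t(position 3) = 3.2168.
Expected steps from position 3 to position 2: 3.2168.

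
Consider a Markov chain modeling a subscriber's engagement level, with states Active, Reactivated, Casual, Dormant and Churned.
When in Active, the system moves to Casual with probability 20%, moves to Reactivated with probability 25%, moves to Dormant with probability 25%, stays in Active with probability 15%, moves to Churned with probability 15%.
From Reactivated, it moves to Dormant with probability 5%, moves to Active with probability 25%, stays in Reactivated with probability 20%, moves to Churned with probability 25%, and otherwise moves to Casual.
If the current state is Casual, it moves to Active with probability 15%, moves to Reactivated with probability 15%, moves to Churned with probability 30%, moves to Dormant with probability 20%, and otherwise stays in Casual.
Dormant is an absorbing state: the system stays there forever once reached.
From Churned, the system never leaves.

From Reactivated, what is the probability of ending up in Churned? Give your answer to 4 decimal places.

0.6573

Let h(s) be the probability of absorption at Churned starting from transient state s. Then h(Churned) = 1 and h(Dormant) = 0. By first-step analysis:
h(Active) = 0.15·h(Active) + 0.25·h(Reactivated) + 0.2·h(Casual) + 0.25·0 + 0.15·1
h(Reactivated) = 0.25·h(Active) + 0.2·h(Reactivated) + 0.25·h(Casual) + 0.05·0 + 0.25·1
h(Casual) = 0.15·h(Active) + 0.15·h(Reactivated) + 0.2·h(Casual) + 0.2·0 + 0.3·1
Solving: h(Active) = 0.5095, h(Reactivated) = 0.6573, h(Casual) = 0.5938.
Starting from Reactivated, the probability is 0.6573.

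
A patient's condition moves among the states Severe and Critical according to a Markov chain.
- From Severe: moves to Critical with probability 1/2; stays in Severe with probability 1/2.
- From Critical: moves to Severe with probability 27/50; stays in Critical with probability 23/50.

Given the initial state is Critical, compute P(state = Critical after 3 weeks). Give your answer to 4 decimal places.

Propagate the distribution vector 3 weeks from Critical.
After 0 weeks: (0.0000, 1.0000)
After 1 week: (0.5400, 0.4600)
After 2 weeks: (0.5184, 0.4816)
After 3 weeks: (0.5193, 0.4807)
P(in Critical after 3 weeks) = 0.4807

0.4807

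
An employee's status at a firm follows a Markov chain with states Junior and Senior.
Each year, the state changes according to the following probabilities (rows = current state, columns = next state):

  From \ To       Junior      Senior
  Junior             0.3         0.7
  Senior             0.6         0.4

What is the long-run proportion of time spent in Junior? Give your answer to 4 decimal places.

Let the stationary distribution be π with π = πP and π_1 + π_2 = 1.
π_1 = 0.3·π_1 + 0.6·π_2
Solving with the normalization constraint gives π = (0.4615, 0.5385).
So the stationary probability of Junior is 0.4615.

0.4615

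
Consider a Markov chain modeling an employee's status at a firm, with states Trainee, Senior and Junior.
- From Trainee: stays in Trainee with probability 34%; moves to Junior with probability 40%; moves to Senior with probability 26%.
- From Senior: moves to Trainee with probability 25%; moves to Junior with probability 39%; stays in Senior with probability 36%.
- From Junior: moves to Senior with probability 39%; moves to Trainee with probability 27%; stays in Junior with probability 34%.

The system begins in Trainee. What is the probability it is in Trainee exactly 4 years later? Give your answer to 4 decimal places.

0.2830

Propagate the distribution vector 4 years from Trainee.
After 0 years: (1.0000, 0.0000, 0.0000)
After 1 year: (0.3400, 0.2600, 0.4000)
After 2 years: (0.2886, 0.3380, 0.3734)
After 3 years: (0.2834, 0.3423, 0.3742)
After 4 years: (0.2830, 0.3429, 0.3741)
P(in Trainee after 4 years) = 0.2830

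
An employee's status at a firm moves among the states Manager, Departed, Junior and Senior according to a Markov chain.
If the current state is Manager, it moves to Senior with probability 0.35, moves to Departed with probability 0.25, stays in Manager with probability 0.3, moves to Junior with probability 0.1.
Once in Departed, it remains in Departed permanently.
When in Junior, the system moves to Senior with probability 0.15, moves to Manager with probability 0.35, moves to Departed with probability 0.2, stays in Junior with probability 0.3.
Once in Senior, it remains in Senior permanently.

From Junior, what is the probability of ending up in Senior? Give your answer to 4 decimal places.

0.5000

Let h(s) be the probability of absorption at Senior starting from transient state s. Then h(Senior) = 1 and h(Departed) = 0. By first-step analysis:
h(Manager) = 0.3·h(Manager) + 0.25·0 + 0.1·h(Junior) + 0.35·1
h(Junior) = 0.35·h(Manager) + 0.2·0 + 0.3·h(Junior) + 0.15·1
Solving: h(Manager) = 0.5714, h(Junior) = 0.5000.
Starting from Junior, the probability is 0.5000.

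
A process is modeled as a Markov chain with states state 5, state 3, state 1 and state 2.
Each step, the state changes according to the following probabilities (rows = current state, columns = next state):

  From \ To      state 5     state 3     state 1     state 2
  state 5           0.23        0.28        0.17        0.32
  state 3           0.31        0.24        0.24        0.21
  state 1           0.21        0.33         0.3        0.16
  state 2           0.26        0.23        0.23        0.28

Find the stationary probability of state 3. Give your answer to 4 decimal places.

Let the stationary distribution be π with π = πP and π_1 + π_2 + π_3 + π_4 = 1.
π_1 = 0.23·π_1 + 0.31·π_2 + 0.21·π_3 + 0.26·π_4
π_2 = 0.28·π_1 + 0.24·π_2 + 0.33·π_3 + 0.23·π_4
π_3 = 0.17·π_1 + 0.24·π_2 + 0.3·π_3 + 0.23·π_4
Solving with the normalization constraint gives π = (0.2541, 0.2688, 0.2338, 0.2433).
So the stationary probability of state 3 is 0.2688.

0.2688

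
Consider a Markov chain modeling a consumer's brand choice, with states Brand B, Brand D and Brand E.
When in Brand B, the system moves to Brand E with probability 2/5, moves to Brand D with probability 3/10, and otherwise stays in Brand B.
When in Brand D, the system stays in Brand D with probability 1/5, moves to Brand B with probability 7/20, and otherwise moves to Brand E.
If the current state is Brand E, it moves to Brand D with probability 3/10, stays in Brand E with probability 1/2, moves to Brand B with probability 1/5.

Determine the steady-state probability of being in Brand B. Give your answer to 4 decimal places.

0.2677

Let the stationary distribution be π with π = πP and π_1 + π_2 + π_3 = 1.
π_1 = 0.3·π_1 + 0.35·π_2 + 0.2·π_3
π_2 = 0.3·π_1 + 0.2·π_2 + 0.3·π_3
Solving with the normalization constraint gives π = (0.2677, 0.2727, 0.4596).
So the stationary probability of Brand B is 0.2677.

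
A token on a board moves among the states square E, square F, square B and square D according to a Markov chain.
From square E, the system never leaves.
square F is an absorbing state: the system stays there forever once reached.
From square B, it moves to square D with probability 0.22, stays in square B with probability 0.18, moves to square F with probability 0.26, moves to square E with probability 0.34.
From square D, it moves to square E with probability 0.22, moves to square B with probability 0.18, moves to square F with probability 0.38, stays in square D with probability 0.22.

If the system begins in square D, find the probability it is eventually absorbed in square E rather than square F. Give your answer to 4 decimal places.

0.4027

Let h(s) be the probability of absorption at square E starting from transient state s. Then h(square E) = 1 and h(square F) = 0. By first-step analysis:
h(square B) = 0.34·1 + 0.26·0 + 0.18·h(square B) + 0.22·h(square D)
h(square D) = 0.22·1 + 0.38·0 + 0.18·h(square B) + 0.22·h(square D)
Solving: h(square B) = 0.5227, h(square D) = 0.4027.
Starting from square D, the probability is 0.4027.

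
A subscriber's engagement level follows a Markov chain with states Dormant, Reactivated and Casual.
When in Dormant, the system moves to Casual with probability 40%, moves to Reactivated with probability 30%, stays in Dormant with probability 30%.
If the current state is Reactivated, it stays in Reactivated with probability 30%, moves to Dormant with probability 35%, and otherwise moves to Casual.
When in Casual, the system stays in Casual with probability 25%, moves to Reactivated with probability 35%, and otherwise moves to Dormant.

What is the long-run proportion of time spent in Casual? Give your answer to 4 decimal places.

0.3341

Let the stationary distribution be π with π = πP and π_1 + π_2 + π_3 = 1.
π_1 = 0.3·π_1 + 0.35·π_2 + 0.4·π_3
π_2 = 0.3·π_1 + 0.3·π_2 + 0.35·π_3
Solving with the normalization constraint gives π = (0.3492, 0.3167, 0.3341).
So the stationary probability of Casual is 0.3341.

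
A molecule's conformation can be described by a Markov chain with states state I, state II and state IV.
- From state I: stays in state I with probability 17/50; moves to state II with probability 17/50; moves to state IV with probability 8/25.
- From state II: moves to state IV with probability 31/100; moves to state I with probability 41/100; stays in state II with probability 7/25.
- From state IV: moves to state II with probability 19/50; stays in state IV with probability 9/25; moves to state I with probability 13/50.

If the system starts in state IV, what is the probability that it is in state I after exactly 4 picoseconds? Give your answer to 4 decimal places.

0.3369

Propagate the distribution vector 4 picoseconds from state IV.
After 0 picoseconds: (0.0000, 0.0000, 1.0000)
After 1 picosecond: (0.2600, 0.3800, 0.3600)
After 2 picoseconds: (0.3378, 0.3316, 0.3306)
After 3 picoseconds: (0.3368, 0.3333, 0.3299)
After 4 picoseconds: (0.3369, 0.3332, 0.3299)
P(in state I after 4 picoseconds) = 0.3369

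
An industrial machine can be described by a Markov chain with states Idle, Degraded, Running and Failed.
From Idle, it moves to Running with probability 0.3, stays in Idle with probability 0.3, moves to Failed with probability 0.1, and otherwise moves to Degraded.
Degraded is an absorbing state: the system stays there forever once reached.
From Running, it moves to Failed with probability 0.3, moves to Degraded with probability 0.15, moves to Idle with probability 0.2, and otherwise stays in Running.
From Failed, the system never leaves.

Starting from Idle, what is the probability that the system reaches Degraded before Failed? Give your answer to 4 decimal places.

Let h(s) be the probability of absorption at Degraded starting from transient state s. Then h(Degraded) = 1 and h(Failed) = 0. By first-step analysis:
h(Idle) = 0.3·h(Idle) + 0.3·1 + 0.3·h(Running) + 0.1·0
h(Running) = 0.2·h(Idle) + 0.15·1 + 0.35·h(Running) + 0.3·0
Solving: h(Idle) = 0.6076, h(Running) = 0.4177.
Starting from Idle, the probability is 0.6076.

0.6076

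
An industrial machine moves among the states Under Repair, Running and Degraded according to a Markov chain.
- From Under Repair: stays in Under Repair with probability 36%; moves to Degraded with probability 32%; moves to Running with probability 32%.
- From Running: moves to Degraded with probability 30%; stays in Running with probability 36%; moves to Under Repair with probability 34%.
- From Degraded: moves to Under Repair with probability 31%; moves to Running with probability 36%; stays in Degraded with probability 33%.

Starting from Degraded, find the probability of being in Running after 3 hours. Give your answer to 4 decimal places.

0.3465

Propagate the distribution vector 3 hours from Degraded.
After 0 hours: (0.0000, 0.0000, 1.0000)
After 1 hour: (0.3100, 0.3600, 0.3300)
After 2 hours: (0.3363, 0.3476, 0.3161)
After 3 hours: (0.3372, 0.3465, 0.3162)
P(in Running after 3 hours) = 0.3465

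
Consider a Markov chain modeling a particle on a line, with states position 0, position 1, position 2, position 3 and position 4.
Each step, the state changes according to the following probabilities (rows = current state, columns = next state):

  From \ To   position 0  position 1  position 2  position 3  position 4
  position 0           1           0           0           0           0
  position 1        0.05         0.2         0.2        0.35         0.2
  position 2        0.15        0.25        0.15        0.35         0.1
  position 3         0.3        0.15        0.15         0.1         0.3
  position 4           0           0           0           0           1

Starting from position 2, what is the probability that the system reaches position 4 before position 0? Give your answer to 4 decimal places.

0.5090

Let h(s) be the probability of absorption at position 4 starting from transient state s. Then h(position 4) = 1 and h(position 0) = 0. By first-step analysis:
h(position 1) = 0.05·0 + 0.2·h(position 1) + 0.2·h(position 2) + 0.35·h(position 3) + 0.2·1
h(position 2) = 0.15·0 + 0.25·h(position 1) + 0.15·h(position 2) + 0.35·h(position 3) + 0.1·1
h(position 3) = 0.3·0 + 0.15·h(position 1) + 0.15·h(position 2) + 0.1·h(position 3) + 0.3·1
Solving: h(position 1) = 0.6043, h(position 2) = 0.5090, h(position 3) = 0.5189.
Starting from position 2, the probability is 0.5090.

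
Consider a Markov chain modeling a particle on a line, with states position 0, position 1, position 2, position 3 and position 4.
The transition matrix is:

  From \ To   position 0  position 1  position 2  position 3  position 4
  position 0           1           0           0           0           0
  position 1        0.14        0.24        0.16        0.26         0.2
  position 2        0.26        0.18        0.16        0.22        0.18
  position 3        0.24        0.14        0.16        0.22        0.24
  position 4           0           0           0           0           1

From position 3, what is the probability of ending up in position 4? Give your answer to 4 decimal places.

0.4966

Let h(s) be the probability of absorption at position 4 starting from transient state s. Then h(position 4) = 1 and h(position 0) = 0. By first-step analysis:
h(position 1) = 0.14·0 + 0.24·h(position 1) + 0.16·h(position 2) + 0.26·h(position 3) + 0.2·1
h(position 2) = 0.26·0 + 0.18·h(position 1) + 0.16·h(position 2) + 0.22·h(position 3) + 0.18·1
h(position 3) = 0.24·0 + 0.14·h(position 1) + 0.16·h(position 2) + 0.22·h(position 3) + 0.24·1
Solving: h(position 1) = 0.5294, h(position 2) = 0.4578, h(position 3) = 0.4966.
Starting from position 3, the probability is 0.4966.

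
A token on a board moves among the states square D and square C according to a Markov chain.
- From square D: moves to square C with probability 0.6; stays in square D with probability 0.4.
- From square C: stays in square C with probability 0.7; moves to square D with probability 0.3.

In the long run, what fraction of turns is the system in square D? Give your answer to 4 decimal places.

0.3333

Let the stationary distribution be π with π = πP and π_1 + π_2 = 1.
π_1 = 0.4·π_1 + 0.3·π_2
Solving with the normalization constraint gives π = (0.3333, 0.6667).
So the stationary probability of square D is 0.3333.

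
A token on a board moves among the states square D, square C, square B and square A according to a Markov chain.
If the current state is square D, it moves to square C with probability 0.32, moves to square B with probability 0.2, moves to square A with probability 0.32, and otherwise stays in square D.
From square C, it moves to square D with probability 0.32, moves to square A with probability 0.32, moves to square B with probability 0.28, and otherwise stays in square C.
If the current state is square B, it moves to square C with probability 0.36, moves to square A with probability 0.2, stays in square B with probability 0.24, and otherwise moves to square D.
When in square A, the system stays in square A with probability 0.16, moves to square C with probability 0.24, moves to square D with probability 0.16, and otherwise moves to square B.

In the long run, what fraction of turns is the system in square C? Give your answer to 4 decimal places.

Let the stationary distribution be π with π = πP and π_1 + π_2 + π_3 + π_4 = 1.
π_1 = 0.16·π_1 + 0.32·π_2 + 0.2·π_3 + 0.16·π_4
π_2 = 0.32·π_1 + 0.08·π_2 + 0.36·π_3 + 0.24·π_4
π_3 = 0.2·π_1 + 0.28·π_2 + 0.24·π_3 + 0.44·π_4
Solving with the normalization constraint gives π = (0.2119, 0.2516, 0.2907, 0.2458).
So the stationary probability of square C is 0.2516.

0.2516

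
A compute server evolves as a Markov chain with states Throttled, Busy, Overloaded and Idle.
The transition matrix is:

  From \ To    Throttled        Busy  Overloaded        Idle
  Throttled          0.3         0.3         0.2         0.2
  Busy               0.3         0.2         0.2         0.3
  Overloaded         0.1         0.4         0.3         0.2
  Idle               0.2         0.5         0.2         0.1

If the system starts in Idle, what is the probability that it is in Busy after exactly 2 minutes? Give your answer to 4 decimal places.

0.2900

Propagate the distribution vector 2 minutes from Idle.
After 0 minutes: (0.0000, 0.0000, 0.0000, 1.0000)
After 1 minute: (0.2000, 0.5000, 0.2000, 0.1000)
After 2 minutes: (0.2500, 0.2900, 0.2200, 0.2400)
P(in Busy after 2 minutes) = 0.2900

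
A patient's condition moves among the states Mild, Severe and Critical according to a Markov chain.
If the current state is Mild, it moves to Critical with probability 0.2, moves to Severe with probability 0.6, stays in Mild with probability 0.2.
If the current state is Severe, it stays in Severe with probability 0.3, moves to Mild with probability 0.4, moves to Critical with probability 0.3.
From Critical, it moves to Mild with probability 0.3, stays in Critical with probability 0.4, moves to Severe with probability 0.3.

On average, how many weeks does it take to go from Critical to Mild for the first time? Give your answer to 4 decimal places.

Let t(s) be the expected number of weeks to first reach Mild from state s, with t(Mild) = 0. Conditioning on the first week:
t(Severe) = 1 + 0.3·t(Severe) + 0.3·t(Critical)
t(Critical) = 1 + 0.3·t(Severe) + 0.4·t(Critical)
Solving: t(Severe) = 2.7273, t(Critical) = 3.0303.
Expected weeks from Critical to Mild: 3.0303.

3.0303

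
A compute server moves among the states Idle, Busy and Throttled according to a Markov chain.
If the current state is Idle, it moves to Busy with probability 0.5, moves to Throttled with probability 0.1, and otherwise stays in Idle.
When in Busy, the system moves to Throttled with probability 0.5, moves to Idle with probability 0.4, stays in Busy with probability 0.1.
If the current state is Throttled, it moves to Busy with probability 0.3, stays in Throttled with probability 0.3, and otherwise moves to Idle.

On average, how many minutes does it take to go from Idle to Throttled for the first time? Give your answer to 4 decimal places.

Let t(s) be the expected number of minutes to first reach Throttled from state s, with t(Throttled) = 0. Conditioning on the first minute:
t(Idle) = 1 + 0.4·t(Idle) + 0.5·t(Busy)
t(Busy) = 1 + 0.4·t(Idle) + 0.1·t(Busy)
Solving: t(Idle) = 4.1176, t(Busy) = 2.9412.
Expected minutes from Idle to Throttled: 4.1176.

4.1176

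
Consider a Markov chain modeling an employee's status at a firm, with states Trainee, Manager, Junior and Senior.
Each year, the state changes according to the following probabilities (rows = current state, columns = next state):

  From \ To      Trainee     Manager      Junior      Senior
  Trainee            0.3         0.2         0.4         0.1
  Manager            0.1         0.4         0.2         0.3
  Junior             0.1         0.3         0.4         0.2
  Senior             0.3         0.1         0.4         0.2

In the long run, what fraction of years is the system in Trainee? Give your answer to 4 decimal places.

0.1772

Let the stationary distribution be π with π = πP and π_1 + π_2 + π_3 + π_4 = 1.
π_1 = 0.3·π_1 + 0.1·π_2 + 0.1·π_3 + 0.3·π_4
π_2 = 0.2·π_1 + 0.4·π_2 + 0.3·π_3 + 0.1·π_4
π_3 = 0.4·π_1 + 0.2·π_2 + 0.4·π_3 + 0.4·π_4
Solving with the normalization constraint gives π = (0.1772, 0.2672, 0.3466, 0.2090).
So the stationary probability of Trainee is 0.1772.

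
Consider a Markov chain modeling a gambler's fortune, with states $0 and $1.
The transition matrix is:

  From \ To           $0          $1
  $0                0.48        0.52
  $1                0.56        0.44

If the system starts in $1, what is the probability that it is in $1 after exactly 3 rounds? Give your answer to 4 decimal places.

0.4812

Propagate the distribution vector 3 rounds from $1.
After 0 rounds: (0.0000, 1.0000)
After 1 round: (0.5600, 0.4400)
After 2 rounds: (0.5152, 0.4848)
After 3 rounds: (0.5188, 0.4812)
P(in $1 after 3 rounds) = 0.4812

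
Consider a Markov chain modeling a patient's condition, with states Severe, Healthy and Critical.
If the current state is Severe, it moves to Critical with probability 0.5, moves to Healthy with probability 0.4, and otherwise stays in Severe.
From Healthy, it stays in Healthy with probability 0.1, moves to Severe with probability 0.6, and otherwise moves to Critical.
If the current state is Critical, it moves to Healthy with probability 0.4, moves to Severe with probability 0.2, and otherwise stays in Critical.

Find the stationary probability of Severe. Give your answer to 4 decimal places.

Let the stationary distribution be π with π = πP and π_1 + π_2 + π_3 = 1.
π_1 = 0.1·π_1 + 0.6·π_2 + 0.2·π_3
π_2 = 0.4·π_1 + 0.1·π_2 + 0.4·π_3
Solving with the normalization constraint gives π = (0.2937, 0.3077, 0.3986).
So the stationary probability of Severe is 0.2937.

0.2937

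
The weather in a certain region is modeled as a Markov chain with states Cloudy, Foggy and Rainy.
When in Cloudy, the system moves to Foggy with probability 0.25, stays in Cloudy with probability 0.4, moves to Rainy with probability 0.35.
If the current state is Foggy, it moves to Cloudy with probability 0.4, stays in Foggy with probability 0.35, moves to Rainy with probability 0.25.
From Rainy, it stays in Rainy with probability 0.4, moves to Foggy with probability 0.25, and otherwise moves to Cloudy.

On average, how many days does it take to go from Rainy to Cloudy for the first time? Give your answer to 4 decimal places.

Let t(s) be the expected number of days to first reach Cloudy from state s, with t(Cloudy) = 0. Conditioning on the first day:
t(Foggy) = 1 + 0.35·t(Foggy) + 0.25·t(Rainy)
t(Rainy) = 1 + 0.25·t(Foggy) + 0.4·t(Rainy)
Solving: t(Foggy) = 2.5954, t(Rainy) = 2.7481.
Expected days from Rainy to Cloudy: 2.7481.

2.7481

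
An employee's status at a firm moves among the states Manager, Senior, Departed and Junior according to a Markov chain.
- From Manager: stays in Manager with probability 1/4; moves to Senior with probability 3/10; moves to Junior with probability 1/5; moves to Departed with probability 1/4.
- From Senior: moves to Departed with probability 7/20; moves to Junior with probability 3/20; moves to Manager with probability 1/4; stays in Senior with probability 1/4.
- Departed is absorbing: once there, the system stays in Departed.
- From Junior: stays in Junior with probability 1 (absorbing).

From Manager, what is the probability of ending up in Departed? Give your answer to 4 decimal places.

Let h(s) be the probability of absorption at Departed starting from transient state s. Then h(Departed) = 1 and h(Junior) = 0. By first-step analysis:
h(Manager) = 0.25·h(Manager) + 0.3·h(Senior) + 0.25·1 + 0.2·0
h(Senior) = 0.25·h(Manager) + 0.25·h(Senior) + 0.35·1 + 0.15·0
Solving: h(Manager) = 0.6000, h(Senior) = 0.6667.
Starting from Manager, the probability is 0.6000.

0.6000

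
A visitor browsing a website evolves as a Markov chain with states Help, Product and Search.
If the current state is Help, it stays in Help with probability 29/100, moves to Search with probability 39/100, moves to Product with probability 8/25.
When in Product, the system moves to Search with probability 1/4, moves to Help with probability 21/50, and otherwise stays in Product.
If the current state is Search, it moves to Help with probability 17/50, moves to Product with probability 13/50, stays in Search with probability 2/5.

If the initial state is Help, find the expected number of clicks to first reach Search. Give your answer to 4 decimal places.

2.9007

Let t(s) be the expected number of clicks to first reach Search from state s, with t(Search) = 0. Conditioning on the first click:
t(Help) = 1 + 0.29·t(Help) + 0.32·t(Product)
t(Product) = 1 + 0.42·t(Help) + 0.33·t(Product)
Solving: t(Help) = 2.9007, t(Product) = 3.3109.
Expected clicks from Help to Search: 2.9007.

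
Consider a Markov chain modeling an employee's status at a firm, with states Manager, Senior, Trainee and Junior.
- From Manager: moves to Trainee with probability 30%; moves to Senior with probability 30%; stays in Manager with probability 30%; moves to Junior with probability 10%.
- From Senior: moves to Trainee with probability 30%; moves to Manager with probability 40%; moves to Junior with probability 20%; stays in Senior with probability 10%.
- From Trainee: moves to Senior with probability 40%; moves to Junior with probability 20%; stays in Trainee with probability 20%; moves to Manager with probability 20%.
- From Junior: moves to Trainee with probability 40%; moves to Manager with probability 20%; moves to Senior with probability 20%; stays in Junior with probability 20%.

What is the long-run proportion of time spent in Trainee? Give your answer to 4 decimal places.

0.2884

Let the stationary distribution be π with π = πP and π_1 + π_2 + π_3 + π_4 = 1.
π_1 = 0.3·π_1 + 0.4·π_2 + 0.2·π_3 + 0.2·π_4
π_2 = 0.3·π_1 + 0.1·π_2 + 0.4·π_3 + 0.2·π_4
π_3 = 0.3·π_1 + 0.3·π_2 + 0.2·π_3 + 0.4·π_4
Solving with the normalization constraint gives π = (0.2799, 0.2597, 0.2884, 0.1720).
So the stationary probability of Trainee is 0.2884.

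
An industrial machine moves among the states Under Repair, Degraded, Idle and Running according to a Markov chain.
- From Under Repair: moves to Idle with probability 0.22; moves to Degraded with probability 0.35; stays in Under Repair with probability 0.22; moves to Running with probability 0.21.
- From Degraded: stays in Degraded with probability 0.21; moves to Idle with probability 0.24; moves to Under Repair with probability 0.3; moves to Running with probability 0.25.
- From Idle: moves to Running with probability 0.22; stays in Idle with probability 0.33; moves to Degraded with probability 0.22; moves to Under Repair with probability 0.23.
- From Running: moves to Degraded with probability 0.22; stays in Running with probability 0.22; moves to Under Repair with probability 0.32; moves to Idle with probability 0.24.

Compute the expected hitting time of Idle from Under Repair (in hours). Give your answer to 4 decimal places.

4.3459

Let t(s) be the expected number of hours to first reach Idle from state s, with t(Idle) = 0. Conditioning on the first hour:
t(Under Repair) = 1 + 0.22·t(Under Repair) + 0.35·t(Degraded) + 0.21·t(Running)
t(Degraded) = 1 + 0.3·t(Under Repair) + 0.21·t(Degraded) + 0.25·t(Running)
t(Running) = 1 + 0.32·t(Under Repair) + 0.22·t(Degraded) + 0.22·t(Running)
Solving: t(Under Repair) = 4.3459, t(Degraded) = 4.2670, t(Running) = 4.2685.
Expected hours from Under Repair to Idle: 4.3459.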